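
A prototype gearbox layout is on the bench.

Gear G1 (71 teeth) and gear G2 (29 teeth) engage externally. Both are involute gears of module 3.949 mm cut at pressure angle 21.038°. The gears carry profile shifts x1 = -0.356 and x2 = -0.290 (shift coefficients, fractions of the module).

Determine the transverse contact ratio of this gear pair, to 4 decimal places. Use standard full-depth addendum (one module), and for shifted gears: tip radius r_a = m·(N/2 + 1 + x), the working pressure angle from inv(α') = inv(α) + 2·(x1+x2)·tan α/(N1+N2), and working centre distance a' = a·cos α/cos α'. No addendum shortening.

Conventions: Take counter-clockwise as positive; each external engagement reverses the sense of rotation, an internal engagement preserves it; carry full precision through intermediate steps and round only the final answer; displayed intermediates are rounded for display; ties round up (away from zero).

topology: single-mesh involute geometry — m = 3.949, 71T/29T pair
base radii: r_b1 = 130.844824, r_b2 = 53.443661
tip radii: r_a1 = 142.732656, r_a2 = 60.064290
inv(α') = inv(21.038°) + 2·(-0.356-0.290)·tan α/(71+29) = 0.01247346  ⇒  α' = 18.88246°
a' = a·cos α / cos α' = 197.4500·cos 21.038°/cos 18.88246° = 194.770147
action lengths: √(r_a1²−r_b1²) = 57.028440, √(r_a2²−r_b2²) = 27.413392
base pitch p_b = π·m·cos α = 11.579187
CR = (57.028440 + 27.413392 − 194.770147·sin 18.88246°)/11.579187 = 1.848903
contact ratio ≈ 1.8489

1.8489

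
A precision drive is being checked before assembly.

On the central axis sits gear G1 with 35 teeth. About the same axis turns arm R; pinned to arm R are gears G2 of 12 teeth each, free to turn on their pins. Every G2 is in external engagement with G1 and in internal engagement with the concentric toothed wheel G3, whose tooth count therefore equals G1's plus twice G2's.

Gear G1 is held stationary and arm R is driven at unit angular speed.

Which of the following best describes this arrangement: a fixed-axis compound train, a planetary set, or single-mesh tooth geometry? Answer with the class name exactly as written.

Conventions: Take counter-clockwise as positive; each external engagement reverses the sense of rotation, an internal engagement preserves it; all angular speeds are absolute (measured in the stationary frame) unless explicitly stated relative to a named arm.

planetary set

class = planetary set [G3 = 35+2·12 = 59; Willis about the carrier]
classification: planetary set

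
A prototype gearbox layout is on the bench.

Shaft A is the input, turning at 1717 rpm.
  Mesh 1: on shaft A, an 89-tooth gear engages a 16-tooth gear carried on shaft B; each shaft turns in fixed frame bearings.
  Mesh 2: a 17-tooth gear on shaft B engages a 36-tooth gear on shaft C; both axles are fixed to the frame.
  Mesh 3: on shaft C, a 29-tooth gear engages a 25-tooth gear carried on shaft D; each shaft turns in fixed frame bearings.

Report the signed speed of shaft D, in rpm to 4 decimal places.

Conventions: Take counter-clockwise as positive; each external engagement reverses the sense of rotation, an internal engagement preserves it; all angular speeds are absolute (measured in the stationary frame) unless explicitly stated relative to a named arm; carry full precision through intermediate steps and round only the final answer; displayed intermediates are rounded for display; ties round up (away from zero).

recognized (4 fixed axles, 3 meshes): fixed-axis compound train
mesh 1 [89T→16T]: ω = 1717.0000×89/16 = 9550.8125 rpm, sense flips to −
mesh 2 [17T→36T]: ω = 9550.8125×17/36 = 4510.1059 rpm, sense flips to +
mesh 3 [29T→25T]: ω = 4510.1059×29/25 = 5231.7228 rpm, sense flips to −
signed output speed = -5231.7228 rpm

-5231.7228 rpm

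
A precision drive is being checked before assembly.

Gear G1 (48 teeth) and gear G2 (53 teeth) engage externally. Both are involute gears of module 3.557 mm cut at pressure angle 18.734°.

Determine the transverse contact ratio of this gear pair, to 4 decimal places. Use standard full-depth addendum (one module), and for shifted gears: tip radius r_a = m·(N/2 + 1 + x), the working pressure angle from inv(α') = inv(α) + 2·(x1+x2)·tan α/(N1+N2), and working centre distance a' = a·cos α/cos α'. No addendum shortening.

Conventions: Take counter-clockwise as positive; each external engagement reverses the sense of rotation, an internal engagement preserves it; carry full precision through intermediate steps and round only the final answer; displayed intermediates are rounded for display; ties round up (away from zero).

1.8276

recognized (one external pair, fixed centres): single-mesh tooth geometry, m = 3.557, N1 = 48, N2 = 53
base radii: r_b1 = 80.845191, r_b2 = 89.266565
tip radii: r_a1 = 88.925000, r_a2 = 97.817500
no profile shift: α' = α, a' = a
action lengths: √(r_a1²−r_b1²) = 37.036613, √(r_a2²−r_b2²) = 39.996796
base pitch p_b = π·m·cos α = 10.582611
CR = (37.036613 + 39.996796 − 179.628500·sin 18.73400°)/10.582611 = 1.827642
contact ratio ≈ 1.8276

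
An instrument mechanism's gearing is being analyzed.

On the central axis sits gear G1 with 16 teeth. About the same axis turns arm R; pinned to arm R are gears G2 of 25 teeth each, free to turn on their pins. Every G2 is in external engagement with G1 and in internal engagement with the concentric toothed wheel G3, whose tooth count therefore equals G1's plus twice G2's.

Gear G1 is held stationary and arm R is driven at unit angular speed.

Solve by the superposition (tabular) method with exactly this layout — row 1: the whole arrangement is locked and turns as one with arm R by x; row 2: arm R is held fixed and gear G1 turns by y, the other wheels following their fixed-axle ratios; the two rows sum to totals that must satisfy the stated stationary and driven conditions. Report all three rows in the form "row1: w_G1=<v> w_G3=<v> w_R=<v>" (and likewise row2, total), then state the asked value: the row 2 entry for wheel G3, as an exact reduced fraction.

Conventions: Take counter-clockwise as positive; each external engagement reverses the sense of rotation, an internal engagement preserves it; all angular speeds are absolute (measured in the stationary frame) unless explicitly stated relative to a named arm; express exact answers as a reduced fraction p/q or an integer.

row1: w_G1=1 w_G3=1 w_R=1
row2: w_G1=-1 w_G3=8/33 w_R=0
total: w_G1=0 w_G3=41/33 w_R=1
asked value: 8/33

topology: planetary set — G1 16T / G2 25T / G3 66T, arm = carrier (Willis)
row 1 (train locked, turned with arm): all members turn x
row 2: sun turns y, ring = −(16/66)·y, arm 0
boundary: total ω_sun = x + y = 0 and total ω_arm = x = 1  ⇒  y = -1, x = 1
row 2 ring = −(16/66)·(-1) = 8/33
totals (row 1 + row 2): sun 1 + (-1) = 0, ring 1 + 8/33 = 41/33, arm 1 + 0 = 1
asked cell (row2, ring) = 8/33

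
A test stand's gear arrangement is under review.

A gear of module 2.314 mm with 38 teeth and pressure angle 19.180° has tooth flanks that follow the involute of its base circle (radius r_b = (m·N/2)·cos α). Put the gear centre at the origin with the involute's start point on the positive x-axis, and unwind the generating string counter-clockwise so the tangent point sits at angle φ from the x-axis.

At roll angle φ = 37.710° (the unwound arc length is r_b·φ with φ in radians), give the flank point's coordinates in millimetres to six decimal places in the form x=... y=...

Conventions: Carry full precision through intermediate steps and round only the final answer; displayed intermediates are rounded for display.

x=49.568675 y=3.778023

topology: single-mesh involute geometry — m = 2.314, N = 38
pitch radius r_p = m·N/2 = 2.314·38/2 = 43.966000
base radius r_b = r_p·cos α = 43.966000·cos 19.180° = 41.525496
roll angle φ = 37.710° = 0.65816366 rad
x = r_b·(cos φ + φ·sin φ) = 49.568675
y = r_b·(sin φ − φ·cos φ) = 3.778023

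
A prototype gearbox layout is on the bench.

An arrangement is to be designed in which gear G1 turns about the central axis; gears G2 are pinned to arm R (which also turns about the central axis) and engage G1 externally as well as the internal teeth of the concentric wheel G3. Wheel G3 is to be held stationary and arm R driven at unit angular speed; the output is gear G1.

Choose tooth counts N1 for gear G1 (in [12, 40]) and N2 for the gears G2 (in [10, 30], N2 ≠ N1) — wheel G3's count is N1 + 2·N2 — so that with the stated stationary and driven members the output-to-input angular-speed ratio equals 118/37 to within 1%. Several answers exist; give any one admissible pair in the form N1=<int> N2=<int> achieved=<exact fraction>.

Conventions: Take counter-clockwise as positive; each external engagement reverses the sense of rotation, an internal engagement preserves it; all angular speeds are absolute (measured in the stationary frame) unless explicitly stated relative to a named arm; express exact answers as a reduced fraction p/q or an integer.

N1=37 N2=22 achieved=118/37

planetary set to be sized for 118/37 (Willis relation)
Willis with ω_ring = 0: ω_sun/ω_arm = (N1+N3)/N1; set equal to 118/37  ⇒  N3/N1 = 118/37 − 1 = 81/37
N3 = N1 + 2·N2  ⇒  N2/N1 = (N3/N1 − 1)/2 = (81/37 − 1)/2 = 22/37
smallest multiple with N1 ≥ 12 and N2 ≥ 10: k = 1  ⇒  N1 = 1·37 = 37, N2 = 1·22 = 22 (N1 ≤ 40, N2 ≤ 30, N2 ≠ N1 ✓), N3 = 37 + 2·22 = 81
check: (N1+N3)/N1 with N1 = 37, N3 = 81 gives 118/37; |achieved − target| = 0 ≤ 59/1850 ✓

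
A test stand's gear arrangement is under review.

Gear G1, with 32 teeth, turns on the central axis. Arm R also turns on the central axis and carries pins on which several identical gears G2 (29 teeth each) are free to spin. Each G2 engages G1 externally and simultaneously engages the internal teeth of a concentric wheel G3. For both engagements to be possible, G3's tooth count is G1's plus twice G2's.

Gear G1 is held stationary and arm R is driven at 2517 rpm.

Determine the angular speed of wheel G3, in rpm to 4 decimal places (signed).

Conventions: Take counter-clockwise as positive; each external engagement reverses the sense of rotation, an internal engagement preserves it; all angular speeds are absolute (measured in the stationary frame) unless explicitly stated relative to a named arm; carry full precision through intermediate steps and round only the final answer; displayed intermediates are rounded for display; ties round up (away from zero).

topology: planetary set — G1 32T / G2 29T / G3 90T, arm = carrier (Willis)
normalise by the input: solve with ω_arm = 1, then scale by 2517 rpm
ring teeth: 32 + 2·29 = 90
32(ω_sun−ω_arm) = −90(ω_ring−ω_arm),  ω_sun = 0, ω_arm = 1
ω_ring = 1 − (32/90)(0−1) = 61/45
scale: ω_ring = 61/45 × 2517 rpm = +3411.9333 rpm

+3411.9333 rpm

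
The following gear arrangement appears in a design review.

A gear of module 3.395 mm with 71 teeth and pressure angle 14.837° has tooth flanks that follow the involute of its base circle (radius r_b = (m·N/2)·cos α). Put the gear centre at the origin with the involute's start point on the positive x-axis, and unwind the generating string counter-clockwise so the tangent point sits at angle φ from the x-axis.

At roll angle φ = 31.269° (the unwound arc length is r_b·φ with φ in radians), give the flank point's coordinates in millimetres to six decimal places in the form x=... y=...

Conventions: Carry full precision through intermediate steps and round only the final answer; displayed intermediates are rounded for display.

x=132.583194 y=6.126372

class = single-mesh tooth geometry [base-circle involute, m = 3.395, 71T]
pitch radius r_p = m·N/2 = 3.395·71/2 = 120.522500
base radius r_b = r_p·cos α = 120.522500·cos 14.837° = 116.504066
roll angle φ = 31.269° = 0.54574700 rad
x = r_b·(cos φ + φ·sin φ) = 132.583194
y = r_b·(sin φ − φ·cos φ) = 6.126372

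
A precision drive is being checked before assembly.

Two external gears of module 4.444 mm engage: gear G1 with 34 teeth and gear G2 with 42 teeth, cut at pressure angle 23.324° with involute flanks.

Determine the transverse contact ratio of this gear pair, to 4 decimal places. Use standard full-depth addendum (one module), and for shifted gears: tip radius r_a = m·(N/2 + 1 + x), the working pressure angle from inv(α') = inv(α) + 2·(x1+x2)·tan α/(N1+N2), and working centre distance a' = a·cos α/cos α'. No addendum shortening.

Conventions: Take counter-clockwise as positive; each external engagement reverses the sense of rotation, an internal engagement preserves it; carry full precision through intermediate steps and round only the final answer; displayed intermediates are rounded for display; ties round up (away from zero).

1.5616

topology: single-mesh involute geometry — m = 4.444, 34T/42T pair
base radii: r_b1 = 69.374264, r_b2 = 85.697620
tip radii: r_a1 = 79.992000, r_a2 = 97.768000
no profile shift: α' = α, a' = a
action lengths: √(r_a1²−r_b1²) = 39.823756, √(r_a2²−r_b2²) = 47.058471
base pitch p_b = π·m·cos α = 12.820334
CR = (39.823756 + 47.058471 − 168.872000·sin 23.32400°)/12.820334 = 1.561637
contact ratio ≈ 1.5616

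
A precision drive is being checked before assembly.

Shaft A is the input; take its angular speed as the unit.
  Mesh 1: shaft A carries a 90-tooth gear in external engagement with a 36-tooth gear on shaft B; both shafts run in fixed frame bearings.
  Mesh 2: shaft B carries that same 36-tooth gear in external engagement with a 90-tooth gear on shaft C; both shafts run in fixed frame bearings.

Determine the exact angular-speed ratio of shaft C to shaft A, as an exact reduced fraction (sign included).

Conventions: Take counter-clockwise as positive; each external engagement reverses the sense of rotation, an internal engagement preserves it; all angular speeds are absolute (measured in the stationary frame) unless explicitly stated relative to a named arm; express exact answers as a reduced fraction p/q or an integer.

1

class = fixed-axis compound train [2 meshes; 2 ratios multiply, 2 sense flips]
mesh 1 [90T→36T]: running ratio 5/2, sense −
mesh 2 [36T→90T]: running ratio 1, sense +
ω_out/ω_in = 1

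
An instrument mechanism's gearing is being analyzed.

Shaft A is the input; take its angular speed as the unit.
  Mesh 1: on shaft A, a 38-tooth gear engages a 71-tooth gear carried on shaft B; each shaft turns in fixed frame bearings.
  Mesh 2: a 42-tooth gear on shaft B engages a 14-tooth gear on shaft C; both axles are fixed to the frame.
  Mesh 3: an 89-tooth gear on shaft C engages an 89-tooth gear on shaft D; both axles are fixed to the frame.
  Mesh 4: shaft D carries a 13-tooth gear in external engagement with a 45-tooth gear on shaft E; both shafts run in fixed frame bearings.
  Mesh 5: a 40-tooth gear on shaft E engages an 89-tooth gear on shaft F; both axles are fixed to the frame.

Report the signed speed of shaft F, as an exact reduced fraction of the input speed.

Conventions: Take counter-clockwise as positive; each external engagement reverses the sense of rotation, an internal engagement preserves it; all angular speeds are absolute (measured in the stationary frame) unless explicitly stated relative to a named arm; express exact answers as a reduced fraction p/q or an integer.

5-mesh fixed-axis compound train (all bearings frame-fixed)
mesh 1 [38T→71T]: |ω|/ω_in = 1×38/71 = 38/71, sense flips to −
mesh 2 [42T→14T]: |ω|/ω_in = (38/71)×42/14 = 114/71, sense flips to +
mesh 3 [89T→89T]: |ω|/ω_in = (114/71)×89/89 = 114/71, sense flips to −
mesh 4 [13T→45T]: |ω|/ω_in = (114/71)×13/45 = 494/1065, sense flips to +
mesh 5 [40T→89T]: |ω|/ω_in = (494/1065)×40/89 = 3952/18957, sense flips to −
signed output speed (× input speed) = -3952/18957

-3952/18957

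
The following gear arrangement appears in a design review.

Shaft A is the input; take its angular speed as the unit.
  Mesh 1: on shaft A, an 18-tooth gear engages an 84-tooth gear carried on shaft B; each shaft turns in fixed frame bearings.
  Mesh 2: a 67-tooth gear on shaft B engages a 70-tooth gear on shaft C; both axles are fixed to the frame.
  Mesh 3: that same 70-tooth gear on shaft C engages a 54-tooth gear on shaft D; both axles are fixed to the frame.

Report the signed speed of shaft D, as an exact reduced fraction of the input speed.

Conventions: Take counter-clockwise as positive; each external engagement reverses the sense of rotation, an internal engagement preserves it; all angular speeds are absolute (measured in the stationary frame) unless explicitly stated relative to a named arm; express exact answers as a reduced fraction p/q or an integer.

-67/252

3-mesh fixed-axis compound train (all bearings frame-fixed)
mesh 1 [18T→84T]: |ω|/ω_in = 1×18/84 = 3/14, sense flips to −
mesh 2 [67T→70T]: |ω|/ω_in = (3/14)×67/70 = 201/980, sense flips to +
mesh 3 [70T→54T]: |ω|/ω_in = (201/980)×70/54 = 67/252, sense flips to −
signed output speed (× input speed) = -67/252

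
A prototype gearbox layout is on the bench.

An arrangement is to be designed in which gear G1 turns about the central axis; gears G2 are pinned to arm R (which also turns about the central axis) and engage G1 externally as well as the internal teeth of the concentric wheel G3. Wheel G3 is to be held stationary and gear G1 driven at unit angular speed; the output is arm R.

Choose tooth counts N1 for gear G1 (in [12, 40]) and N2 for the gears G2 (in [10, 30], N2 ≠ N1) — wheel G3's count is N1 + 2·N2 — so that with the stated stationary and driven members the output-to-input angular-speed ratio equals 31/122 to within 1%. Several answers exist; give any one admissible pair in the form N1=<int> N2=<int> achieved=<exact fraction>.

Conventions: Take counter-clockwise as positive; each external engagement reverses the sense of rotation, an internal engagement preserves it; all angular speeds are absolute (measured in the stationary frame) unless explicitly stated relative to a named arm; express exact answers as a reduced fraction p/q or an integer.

N1=31 N2=30 achieved=31/122

planetary set to be sized for 31/122 (Willis relation)
Willis with ω_ring = 0: ω_arm/ω_sun = N1/(N1+N3); set equal to 31/122  ⇒  N3/N1 = 1/(31/122) − 1 = 91/31
N3 = N1 + 2·N2  ⇒  N2/N1 = (N3/N1 − 1)/2 = (91/31 − 1)/2 = 30/31
smallest multiple with N1 ≥ 12 and N2 ≥ 10: k = 1  ⇒  N1 = 1·31 = 31, N2 = 1·30 = 30 (N1 ≤ 40, N2 ≤ 30, N2 ≠ N1 ✓), N3 = 31 + 2·30 = 91
check: N1/(N1+N3) with N1 = 31, N3 = 91 gives 31/122; |achieved − target| = 0 ≤ 31/12200 ✓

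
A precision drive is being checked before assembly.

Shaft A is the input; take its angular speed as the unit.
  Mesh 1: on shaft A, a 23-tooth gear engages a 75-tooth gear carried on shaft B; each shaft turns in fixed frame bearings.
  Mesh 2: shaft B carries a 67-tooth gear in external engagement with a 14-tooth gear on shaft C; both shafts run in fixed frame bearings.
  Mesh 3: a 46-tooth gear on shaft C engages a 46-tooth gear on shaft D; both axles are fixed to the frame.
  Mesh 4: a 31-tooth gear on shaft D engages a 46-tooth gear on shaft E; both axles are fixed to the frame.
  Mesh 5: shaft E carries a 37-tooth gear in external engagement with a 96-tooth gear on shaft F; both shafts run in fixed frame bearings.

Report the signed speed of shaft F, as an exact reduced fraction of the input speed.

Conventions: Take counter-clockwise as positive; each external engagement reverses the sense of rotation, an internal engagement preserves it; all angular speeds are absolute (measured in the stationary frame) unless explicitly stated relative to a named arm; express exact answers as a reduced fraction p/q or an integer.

5-mesh fixed-axis compound train (all bearings frame-fixed)
mesh 1 [23T→75T]: |ω|/ω_in = 1×23/75 = 23/75, sense flips to −
mesh 2 [67T→14T]: |ω|/ω_in = (23/75)×67/14 = 1541/1050, sense flips to +
mesh 3 [46T→46T]: |ω|/ω_in = (1541/1050)×46/46 = 1541/1050, sense flips to −
mesh 4 [31T→46T]: |ω|/ω_in = (1541/1050)×31/46 = 2077/2100, sense flips to +
mesh 5 [37T→96T]: |ω|/ω_in = (2077/2100)×37/96 = 76849/201600, sense flips to −
signed output speed (× input speed) = -76849/201600

-76849/201600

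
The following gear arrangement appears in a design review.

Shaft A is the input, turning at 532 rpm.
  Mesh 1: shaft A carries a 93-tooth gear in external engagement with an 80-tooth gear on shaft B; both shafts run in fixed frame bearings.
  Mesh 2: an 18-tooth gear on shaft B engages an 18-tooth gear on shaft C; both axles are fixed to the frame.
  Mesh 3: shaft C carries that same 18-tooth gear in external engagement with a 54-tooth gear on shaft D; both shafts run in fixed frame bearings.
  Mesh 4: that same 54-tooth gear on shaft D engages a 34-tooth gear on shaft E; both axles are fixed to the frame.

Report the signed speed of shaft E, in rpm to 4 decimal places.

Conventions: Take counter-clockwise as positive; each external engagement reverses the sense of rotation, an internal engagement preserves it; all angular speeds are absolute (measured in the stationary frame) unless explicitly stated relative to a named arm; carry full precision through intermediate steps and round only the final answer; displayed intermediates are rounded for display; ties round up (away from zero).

topology: fixed-axis compound train — 4 meshes, A→E
mesh 1 [93T→80T]: ω = 532.0000×93/80 = 618.4500 rpm, sense flips to −
mesh 2 [18T→18T]: ω = 618.4500×18/18 = 618.4500 rpm, sense flips to +
mesh 3 [18T→54T]: ω = 618.4500×18/54 = 206.1500 rpm, sense flips to −
mesh 4 [54T→34T]: ω = 206.1500×54/34 = 327.4147 rpm, sense flips to +
signed output speed = +327.4147 rpm

+327.4147 rpm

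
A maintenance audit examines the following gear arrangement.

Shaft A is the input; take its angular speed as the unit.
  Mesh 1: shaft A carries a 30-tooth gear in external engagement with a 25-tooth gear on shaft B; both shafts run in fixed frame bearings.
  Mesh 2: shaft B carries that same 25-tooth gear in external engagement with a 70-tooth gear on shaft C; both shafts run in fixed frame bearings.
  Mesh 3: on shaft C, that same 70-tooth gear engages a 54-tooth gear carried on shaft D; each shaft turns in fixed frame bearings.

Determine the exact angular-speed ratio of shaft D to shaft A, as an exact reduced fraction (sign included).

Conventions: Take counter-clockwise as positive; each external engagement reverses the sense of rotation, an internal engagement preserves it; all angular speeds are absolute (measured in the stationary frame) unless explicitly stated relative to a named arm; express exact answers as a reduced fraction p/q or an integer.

class = fixed-axis compound train [3 meshes; 3 ratios multiply, 3 sense flips]
mesh 1 [30T→25T]: running ratio 6/5, sense −
mesh 2 [25T→70T]: running ratio 3/7, sense +
mesh 3 [70T→54T]: running ratio 5/9, sense −
ω_out/ω_in = -5/9

-5/9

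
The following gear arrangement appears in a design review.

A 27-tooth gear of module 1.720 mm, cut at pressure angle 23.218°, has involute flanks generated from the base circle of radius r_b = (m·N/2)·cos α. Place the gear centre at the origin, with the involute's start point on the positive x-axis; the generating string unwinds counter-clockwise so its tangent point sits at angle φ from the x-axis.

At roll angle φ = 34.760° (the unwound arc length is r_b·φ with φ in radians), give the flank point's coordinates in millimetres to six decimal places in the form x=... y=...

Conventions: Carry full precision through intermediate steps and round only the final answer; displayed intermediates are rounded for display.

single-mesh involute tooth geometry (27T wheel at module 1.720)
pitch radius r_p = m·N/2 = 1.720·27/2 = 23.220000
base radius r_b = r_p·cos α = 23.220000·cos 23.218° = 21.339448
roll angle φ = 34.760° = 0.60667645 rad
x = r_b·(cos φ + φ·sin φ) = 24.912483
y = r_b·(sin φ − φ·cos φ) = 1.530608

x=24.912483 y=1.530608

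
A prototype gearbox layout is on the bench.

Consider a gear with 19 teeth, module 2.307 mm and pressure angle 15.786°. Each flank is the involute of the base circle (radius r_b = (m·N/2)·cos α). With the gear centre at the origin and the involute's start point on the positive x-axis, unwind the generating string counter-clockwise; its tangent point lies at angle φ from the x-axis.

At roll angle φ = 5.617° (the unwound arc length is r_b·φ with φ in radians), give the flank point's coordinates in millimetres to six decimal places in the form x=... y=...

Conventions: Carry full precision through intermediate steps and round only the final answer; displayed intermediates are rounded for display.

class = single-mesh tooth geometry [base-circle involute, m = 2.307, 19T]
pitch radius r_p = m·N/2 = 2.307·19/2 = 21.916500
base radius r_b = r_p·cos α = 21.916500·cos 15.786° = 21.089908
roll angle φ = 5.617° = 0.09803514 rad
x = r_b·(cos φ + φ·sin φ) = 21.191011
y = r_b·(sin φ − φ·cos φ) = 0.006617

x=21.191011 y=0.006617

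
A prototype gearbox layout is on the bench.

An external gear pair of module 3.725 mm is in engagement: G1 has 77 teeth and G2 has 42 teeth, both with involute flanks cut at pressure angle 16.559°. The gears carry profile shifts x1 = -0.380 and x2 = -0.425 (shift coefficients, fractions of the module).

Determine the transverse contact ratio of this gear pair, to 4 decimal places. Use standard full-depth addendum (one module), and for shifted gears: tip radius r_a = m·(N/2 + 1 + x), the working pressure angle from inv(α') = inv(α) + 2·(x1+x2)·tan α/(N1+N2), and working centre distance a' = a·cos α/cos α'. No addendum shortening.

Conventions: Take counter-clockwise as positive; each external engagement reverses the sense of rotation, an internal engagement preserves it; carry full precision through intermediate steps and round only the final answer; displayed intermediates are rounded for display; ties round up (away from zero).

recognized (one external pair, fixed centres): single-mesh tooth geometry, m = 3.725, N1 = 77, N2 = 42
base radii: r_b1 = 137.464719, r_b2 = 74.980756
tip radii: r_a1 = 145.722000, r_a2 = 80.366875
inv(α') = inv(16.559°) + 2·(-0.380-0.425)·tan α/(77+42) = 0.00430211  ⇒  α' = 13.34182°
a' = a·cos α / cos α' = 221.6375·cos 16.559°/cos 13.34182° = 218.338270
action lengths: √(r_a1²−r_b1²) = 48.356511, √(r_a2²−r_b2²) = 28.926127
base pitch p_b = π·m·cos α = 11.217095
CR = (48.356511 + 28.926127 − 218.338270·sin 13.34182°)/11.217095 = 2.398028
contact ratio ≈ 2.3980

2.3980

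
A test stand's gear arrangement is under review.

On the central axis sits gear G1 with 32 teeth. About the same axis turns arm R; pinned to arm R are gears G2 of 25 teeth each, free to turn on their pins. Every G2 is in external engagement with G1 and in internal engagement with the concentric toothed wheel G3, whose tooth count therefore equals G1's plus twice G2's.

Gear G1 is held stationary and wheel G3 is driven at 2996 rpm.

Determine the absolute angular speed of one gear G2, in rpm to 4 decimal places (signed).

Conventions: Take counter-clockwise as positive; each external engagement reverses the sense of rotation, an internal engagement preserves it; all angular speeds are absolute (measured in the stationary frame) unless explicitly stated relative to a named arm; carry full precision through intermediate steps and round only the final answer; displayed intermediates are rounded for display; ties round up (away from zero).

+4913.4400 rpm

planetary set (32T centre, 25T on arm, 82T internal) — Willis relation
normalise by the input: solve with ω_ring = 1, then scale by 2996 rpm
ring teeth: 32 + 2·25 = 82
32(ω_sun−ω_arm) = −82(ω_ring−ω_arm),  ω_sun = 0, ω_ring = 1
32(0−ω_arm) = −82(1−ω_arm)  ⇒  114·ω_arm = 82  ⇒  ω_arm = 41/57
sun–planet mesh: 32·(0−41/57) = −25·(ω_p−ω_arm)  ⇒  ω_p−ω_arm = 1312/1425
ω_p = 41/57 + 1312/1425 = 41/25
scale: ω_p = 41/25 × 2996 rpm = +4913.4400 rpm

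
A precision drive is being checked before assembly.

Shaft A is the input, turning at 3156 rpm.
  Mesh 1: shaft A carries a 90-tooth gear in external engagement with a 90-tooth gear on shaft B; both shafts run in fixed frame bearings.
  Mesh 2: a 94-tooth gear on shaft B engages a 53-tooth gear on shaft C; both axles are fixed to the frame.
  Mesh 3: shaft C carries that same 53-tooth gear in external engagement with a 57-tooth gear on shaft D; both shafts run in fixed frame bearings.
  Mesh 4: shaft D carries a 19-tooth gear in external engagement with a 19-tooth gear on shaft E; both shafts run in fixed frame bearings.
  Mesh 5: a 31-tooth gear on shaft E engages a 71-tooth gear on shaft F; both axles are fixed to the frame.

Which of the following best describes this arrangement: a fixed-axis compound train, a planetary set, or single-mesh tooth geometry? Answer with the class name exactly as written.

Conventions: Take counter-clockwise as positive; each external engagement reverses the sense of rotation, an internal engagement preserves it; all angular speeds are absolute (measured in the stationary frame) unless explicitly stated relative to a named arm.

fixed-axis compound train

5-mesh fixed-axis compound train (all bearings frame-fixed)
classification: fixed-axis compound train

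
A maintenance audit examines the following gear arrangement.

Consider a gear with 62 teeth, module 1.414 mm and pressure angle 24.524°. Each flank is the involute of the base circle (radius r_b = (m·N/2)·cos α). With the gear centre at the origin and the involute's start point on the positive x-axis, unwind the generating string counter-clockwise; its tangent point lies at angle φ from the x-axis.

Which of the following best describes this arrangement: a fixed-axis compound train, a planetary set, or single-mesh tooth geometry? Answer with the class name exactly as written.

single-mesh tooth geometry

recognized (one wheel, involute flank): single-mesh tooth geometry, m = 1.414, N = 62
classification: single-mesh tooth geometry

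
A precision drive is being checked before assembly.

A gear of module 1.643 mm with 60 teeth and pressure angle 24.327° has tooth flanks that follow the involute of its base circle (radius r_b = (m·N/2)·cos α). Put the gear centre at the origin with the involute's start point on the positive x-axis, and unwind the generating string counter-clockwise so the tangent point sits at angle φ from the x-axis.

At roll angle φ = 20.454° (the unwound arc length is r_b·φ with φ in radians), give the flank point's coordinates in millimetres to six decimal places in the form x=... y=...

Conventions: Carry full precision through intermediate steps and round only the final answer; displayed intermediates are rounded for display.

x=47.684890 y=0.672477

class = single-mesh tooth geometry [base-circle involute, m = 1.643, 60T]
pitch radius r_p = m·N/2 = 1.643·60/2 = 49.290000
base radius r_b = r_p·cos α = 49.290000·cos 24.327° = 44.913504
roll angle φ = 20.454° = 0.35698965 rad
x = r_b·(cos φ + φ·sin φ) = 47.684890
y = r_b·(sin φ − φ·cos φ) = 0.672477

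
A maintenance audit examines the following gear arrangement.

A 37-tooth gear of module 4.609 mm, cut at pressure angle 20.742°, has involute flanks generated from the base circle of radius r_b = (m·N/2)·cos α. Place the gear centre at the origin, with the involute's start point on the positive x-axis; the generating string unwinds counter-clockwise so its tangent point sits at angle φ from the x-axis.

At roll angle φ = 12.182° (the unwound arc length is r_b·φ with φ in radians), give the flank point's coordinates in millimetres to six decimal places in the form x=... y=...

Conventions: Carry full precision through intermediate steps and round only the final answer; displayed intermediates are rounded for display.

x=81.521950 y=0.254318

recognized (one wheel, involute flank): single-mesh tooth geometry, m = 4.609, N = 37
pitch radius r_p = m·N/2 = 4.609·37/2 = 85.266500
base radius r_b = r_p·cos α = 85.266500·cos 20.742° = 79.739924
roll angle φ = 12.182° = 0.21261601 rad
x = r_b·(cos φ + φ·sin φ) = 81.521950
y = r_b·(sin φ − φ·cos φ) = 0.254318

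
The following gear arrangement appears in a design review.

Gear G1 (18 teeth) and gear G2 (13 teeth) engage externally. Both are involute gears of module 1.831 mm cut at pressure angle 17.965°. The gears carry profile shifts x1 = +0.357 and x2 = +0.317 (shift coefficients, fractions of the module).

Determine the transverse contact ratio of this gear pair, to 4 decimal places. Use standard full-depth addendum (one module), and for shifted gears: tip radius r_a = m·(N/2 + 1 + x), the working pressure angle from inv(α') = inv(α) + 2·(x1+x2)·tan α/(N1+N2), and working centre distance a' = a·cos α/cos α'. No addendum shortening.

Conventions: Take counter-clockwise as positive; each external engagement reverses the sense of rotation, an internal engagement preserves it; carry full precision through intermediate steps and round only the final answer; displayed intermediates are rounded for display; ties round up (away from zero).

1.4014

single-mesh involute tooth geometry (18T engaging 13T at module 1.831)
base radii: r_b1 = 15.675568, r_b2 = 11.321244
tip radii: r_a1 = 18.963667, r_a2 = 14.312927
inv(α') = inv(17.965°) + 2·(+0.357+0.317)·tan α/(18+13) = 0.02479548  ⇒  α' = 23.54098°
a' = a·cos α / cos α' = 28.3805·cos 17.965°/cos 23.54098° = 29.447598
action lengths: √(r_a1²−r_b1²) = 10.672265, √(r_a2²−r_b2²) = 8.757244
base pitch p_b = π·m·cos α = 5.471806
CR = (10.672265 + 8.757244 − 29.447598·sin 23.54098°)/5.471806 = 1.401365
contact ratio ≈ 1.4014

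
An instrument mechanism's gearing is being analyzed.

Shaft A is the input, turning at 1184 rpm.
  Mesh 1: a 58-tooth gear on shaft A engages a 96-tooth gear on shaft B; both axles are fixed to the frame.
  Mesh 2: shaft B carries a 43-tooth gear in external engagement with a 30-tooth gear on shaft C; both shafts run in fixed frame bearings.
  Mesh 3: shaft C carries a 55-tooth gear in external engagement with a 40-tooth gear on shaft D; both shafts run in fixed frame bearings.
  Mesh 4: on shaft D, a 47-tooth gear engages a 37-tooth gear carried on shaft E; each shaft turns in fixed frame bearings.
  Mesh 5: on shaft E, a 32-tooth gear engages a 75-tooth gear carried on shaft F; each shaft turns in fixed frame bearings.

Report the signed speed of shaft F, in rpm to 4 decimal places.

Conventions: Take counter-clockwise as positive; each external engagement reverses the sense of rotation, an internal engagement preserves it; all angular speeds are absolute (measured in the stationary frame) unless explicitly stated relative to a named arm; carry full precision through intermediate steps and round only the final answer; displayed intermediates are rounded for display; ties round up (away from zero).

-764.0877 rpm

5-mesh fixed-axis compound train (all bearings frame-fixed)
mesh 1 [58T→96T]: ω = 1184.0000×58/96 = 715.3333 rpm, sense flips to −
mesh 2 [43T→30T]: ω = 715.3333×43/30 = 1025.3111 rpm, sense flips to +
mesh 3 [55T→40T]: ω = 1025.3111×55/40 = 1409.8028 rpm, sense flips to −
mesh 4 [47T→37T]: ω = 1409.8028×47/37 = 1790.8306 rpm, sense flips to +
mesh 5 [32T→75T]: ω = 1790.8306×32/75 = 764.0877 rpm, sense flips to −
signed output speed = -764.0877 rpm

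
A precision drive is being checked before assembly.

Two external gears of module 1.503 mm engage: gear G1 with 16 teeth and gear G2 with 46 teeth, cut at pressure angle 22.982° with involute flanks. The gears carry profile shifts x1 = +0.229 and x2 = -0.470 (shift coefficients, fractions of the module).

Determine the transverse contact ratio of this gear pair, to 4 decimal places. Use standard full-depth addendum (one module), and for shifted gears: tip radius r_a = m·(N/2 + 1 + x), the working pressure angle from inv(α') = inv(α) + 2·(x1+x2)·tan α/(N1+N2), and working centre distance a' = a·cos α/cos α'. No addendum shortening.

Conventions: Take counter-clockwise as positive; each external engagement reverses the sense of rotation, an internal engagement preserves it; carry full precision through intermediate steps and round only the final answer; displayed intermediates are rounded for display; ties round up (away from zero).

topology: single-mesh involute geometry — m = 1.503, 16T/46T pair
base radii: r_b1 = 11.069626, r_b2 = 31.825174
tip radii: r_a1 = 13.871187, r_a2 = 35.365590
inv(α') = inv(22.982°) + 2·(+0.229-0.470)·tan α/(16+46) = 0.01969547  ⇒  α' = 21.87343°
a' = a·cos α / cos α' = 46.5930·cos 22.982°/cos 21.87343° = 46.222389
action lengths: √(r_a1²−r_b1²) = 8.359020, √(r_a2²−r_b2²) = 15.423464
base pitch p_b = π·m·cos α = 4.347032
CR = (8.359020 + 15.423464 − 46.222389·sin 21.87343°)/4.347032 = 1.509534
contact ratio ≈ 1.5095

1.5095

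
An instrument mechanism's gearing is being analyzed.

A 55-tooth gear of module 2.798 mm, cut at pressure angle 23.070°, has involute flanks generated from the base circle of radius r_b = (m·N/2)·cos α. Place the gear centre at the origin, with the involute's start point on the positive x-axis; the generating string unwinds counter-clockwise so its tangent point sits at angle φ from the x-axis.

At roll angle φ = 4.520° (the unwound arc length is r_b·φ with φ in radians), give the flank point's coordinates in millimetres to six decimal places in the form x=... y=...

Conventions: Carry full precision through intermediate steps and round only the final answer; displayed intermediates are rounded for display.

class = single-mesh tooth geometry [base-circle involute, m = 2.798, 55T]
pitch radius r_p = m·N/2 = 2.798·55/2 = 76.945000
base radius r_b = r_p·cos α = 76.945000·cos 23.070° = 70.791462
roll angle φ = 4.520° = 0.07888888 rad
x = r_b·(cos φ + φ·sin φ) = 71.011403
y = r_b·(sin φ − φ·cos φ) = 0.011578

x=71.011403 y=0.011578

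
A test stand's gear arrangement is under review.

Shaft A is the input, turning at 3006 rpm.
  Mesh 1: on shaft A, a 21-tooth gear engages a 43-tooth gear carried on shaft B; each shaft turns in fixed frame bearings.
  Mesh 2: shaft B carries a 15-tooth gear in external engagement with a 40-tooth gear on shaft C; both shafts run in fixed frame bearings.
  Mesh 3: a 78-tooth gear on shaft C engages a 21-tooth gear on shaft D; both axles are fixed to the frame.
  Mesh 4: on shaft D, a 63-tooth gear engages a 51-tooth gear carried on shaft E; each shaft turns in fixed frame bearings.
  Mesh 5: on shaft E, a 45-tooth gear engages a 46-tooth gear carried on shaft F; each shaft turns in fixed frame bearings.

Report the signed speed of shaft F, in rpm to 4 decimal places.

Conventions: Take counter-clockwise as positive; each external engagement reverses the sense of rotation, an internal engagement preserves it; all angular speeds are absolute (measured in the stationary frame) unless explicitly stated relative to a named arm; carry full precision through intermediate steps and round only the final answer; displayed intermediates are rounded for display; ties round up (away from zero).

-2470.9926 rpm

class = fixed-axis compound train [5 meshes; 5 ratios multiply, 5 sense flips]
mesh 1 [21T→43T]: ω = 3006.0000×21/43 = 1468.0465 rpm, sense flips to −
mesh 2 [15T→40T]: ω = 1468.0465×15/40 = 550.5174 rpm, sense flips to +
mesh 3 [78T→21T]: ω = 550.5174×78/21 = 2044.7791 rpm, sense flips to −
mesh 4 [63T→51T]: ω = 2044.7791×63/51 = 2525.9036 rpm, sense flips to +
mesh 5 [45T→46T]: ω = 2525.9036×45/46 = 2470.9926 rpm, sense flips to −
signed output speed = -2470.9926 rpm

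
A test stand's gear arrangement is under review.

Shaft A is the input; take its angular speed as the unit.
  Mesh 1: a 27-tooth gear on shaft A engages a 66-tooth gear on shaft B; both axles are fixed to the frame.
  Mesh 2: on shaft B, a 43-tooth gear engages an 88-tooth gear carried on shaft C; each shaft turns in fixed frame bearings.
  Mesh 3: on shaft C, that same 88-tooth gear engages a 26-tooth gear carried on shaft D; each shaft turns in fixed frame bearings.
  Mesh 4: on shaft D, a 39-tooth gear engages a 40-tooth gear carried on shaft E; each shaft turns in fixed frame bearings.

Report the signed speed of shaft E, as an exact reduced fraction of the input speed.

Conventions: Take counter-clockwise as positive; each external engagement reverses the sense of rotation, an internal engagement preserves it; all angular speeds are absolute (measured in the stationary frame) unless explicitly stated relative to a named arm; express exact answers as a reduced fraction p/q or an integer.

1161/1760

4-mesh fixed-axis compound train (all bearings frame-fixed)
mesh 1 [27T→66T]: |ω|/ω_in = 1×27/66 = 9/22, sense flips to −
mesh 2 [43T→88T]: |ω|/ω_in = (9/22)×43/88 = 387/1936, sense flips to +
mesh 3 [88T→26T]: |ω|/ω_in = (387/1936)×88/26 = 387/572, sense flips to −
mesh 4 [39T→40T]: |ω|/ω_in = (387/572)×39/40 = 1161/1760, sense flips to +
signed output speed (× input speed) = 1161/1760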